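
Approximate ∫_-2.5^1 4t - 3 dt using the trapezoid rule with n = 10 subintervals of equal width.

Δt = (1 − (-2.5))/10 = 0.35.
f(-2.5) = -13, f(-2.15) = -11.6, f(-1.8) = -10.2, f(-1.45) = -8.8, f(-1.1) = -7.4, f(-0.75) = -6, f(-0.4) = -4.6, f(-0.05) = -3.2, f(0.3) = -1.8, f(0.65) = -0.4, f(1) = 1.
T_10 = (Δt/2)·[f(t_0) + 2f(t_1) + ... + 2f(t_{9}) + f(t_10)].
Sum = -21.

-21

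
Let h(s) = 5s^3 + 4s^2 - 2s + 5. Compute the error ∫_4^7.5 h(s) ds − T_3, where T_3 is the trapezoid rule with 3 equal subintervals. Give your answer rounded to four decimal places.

Exact integral: ∫_4^7.5 h(s) ds ≈ 4089.494792.
T_3 ≈ 4161.151620.
Error ≈ 4089.494792 − 4161.151620 ≈ -71.6568.

-71.6568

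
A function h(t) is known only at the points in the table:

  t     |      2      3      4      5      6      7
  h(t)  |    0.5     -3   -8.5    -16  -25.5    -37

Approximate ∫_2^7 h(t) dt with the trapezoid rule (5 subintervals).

Δt = 1.
T_5 = (1/2)·[0.5 + 2·(-3) + 2·(-8.5) + 2·(-16) + 2·(-25.5) + (-37)] = -71.25.

-71.25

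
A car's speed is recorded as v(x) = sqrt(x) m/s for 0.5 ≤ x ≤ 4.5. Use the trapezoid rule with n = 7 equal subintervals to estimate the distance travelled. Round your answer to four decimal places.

6.1157

Δx = (4.5 − 0.5)/7 = 4/7.
v(0.5) ≈ 0.7071, v(15/14) ≈ 1.0351, v(23/14) ≈ 1.2817, v(31/14) ≈ 1.4880, v(39/14) ≈ 1.6690, v(47/14) ≈ 1.8323, v(55/14) ≈ 1.9821, v(4.5) ≈ 2.1213.
T_7 = (Δx/2)·[v(x_0) + 2v(x_1) + ... + 2v(x_{6}) + v(x_7)].
Sum ≈ 6.1157.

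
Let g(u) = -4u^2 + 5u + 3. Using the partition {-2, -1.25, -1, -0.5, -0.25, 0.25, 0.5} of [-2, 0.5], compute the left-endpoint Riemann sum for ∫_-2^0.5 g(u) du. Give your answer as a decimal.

-21

Subinterval widths: 0.75, 0.25, 0.5, 0.25, 0.5, 0.25.
Left endpoints: -2, -1.25, -1, -0.5, -0.25, 0.25.
g(-2) = -23, g(-1.25) = -9.5, g(-1) = -6, g(-0.5) = -0.5, g(-0.25) = 1.5, g(0.25) = 4.
Sum = Σ Δu_i · g(u_i).
Sum = -21.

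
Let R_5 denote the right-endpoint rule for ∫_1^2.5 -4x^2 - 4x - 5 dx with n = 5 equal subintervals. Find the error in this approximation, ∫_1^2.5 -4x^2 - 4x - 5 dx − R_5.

4.14

Exact integral: ∫_1^2.5 f(x) dx = -37.5.
R_5 = -41.64.
Error = -37.5 − (-41.64) = 4.14.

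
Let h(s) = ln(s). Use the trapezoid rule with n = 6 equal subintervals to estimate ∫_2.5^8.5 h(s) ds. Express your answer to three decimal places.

Δs = (8.5 − 2.5)/6 = 1.
h(2.5) ≈ 0.916, h(3.5) ≈ 1.253, h(4.5) ≈ 1.504, h(5.5) ≈ 1.705, h(6.5) ≈ 1.872, h(7.5) ≈ 2.015, h(8.5) ≈ 2.140.
T_6 = (Δs/2)·[h(s_0) + 2h(s_1) + ... + 2h(s_{5}) + h(s_6)].
Sum ≈ 9.876.

9.876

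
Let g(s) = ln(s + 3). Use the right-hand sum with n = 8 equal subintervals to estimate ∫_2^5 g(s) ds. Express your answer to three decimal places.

5.676

Δs = (5 − 2)/8 = 0.375.
Right endpoints: 2.375, 2.75, 3.125, 3.5, 3.875, 4.25, 4.625, 5.
g(2.375) ≈ 1.682, g(2.75) ≈ 1.749, g(3.125) ≈ 1.812, g(3.5) ≈ 1.872, g(3.875) ≈ 1.928, g(4.25) ≈ 1.981, g(4.625) ≈ 2.031, g(5) ≈ 2.079.
Sum = Δs · [g(2.375) + g(2.75) + g(3.125) + ...].
Sum ≈ 5.676.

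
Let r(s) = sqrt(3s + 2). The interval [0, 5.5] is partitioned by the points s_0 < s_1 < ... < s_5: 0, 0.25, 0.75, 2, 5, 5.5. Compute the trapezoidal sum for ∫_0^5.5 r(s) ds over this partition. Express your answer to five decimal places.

16.90364

Subinterval widths: 0.25, 0.5, 1.25, 3, 0.5.
r(0) ≈ 1.41421, r(0.25) ≈ 1.65831, r(0.75) ≈ 2.06155, r(2) ≈ 2.82843, r(5) ≈ 4.12311, r(5.5) ≈ 4.30116.
On each subinterval the trapezoid contributes (Δs_i/2)·[r(s_{i-1}) + r(s_i)].
Sum ≈ 16.90364.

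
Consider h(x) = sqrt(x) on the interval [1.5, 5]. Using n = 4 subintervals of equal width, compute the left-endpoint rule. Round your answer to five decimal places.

Δx = (5 − 1.5)/4 = 0.875.
Left endpoints: 1.5, 2.375, 3.25, 4.125.
h(1.5) ≈ 1.22474, h(2.375) ≈ 1.54110, h(3.25) ≈ 1.80278, h(4.125) ≈ 2.03101.
Sum = Δx · [h(1.5) + h(2.375) + h(3.25) + h(4.125)].
Sum ≈ 5.77468.

5.77468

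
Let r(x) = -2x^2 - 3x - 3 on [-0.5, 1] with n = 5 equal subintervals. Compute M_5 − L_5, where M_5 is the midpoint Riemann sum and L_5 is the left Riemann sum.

M_5 = -6.3525.
L_5 = -5.52.
M_5 − L_5 = -0.8325.

-0.8325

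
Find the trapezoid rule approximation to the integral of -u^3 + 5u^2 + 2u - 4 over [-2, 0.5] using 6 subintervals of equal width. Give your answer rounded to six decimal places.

Δu = (0.5 − (-2))/6 = 5/12.
f(-2) = 20, f(-19/12) = 16135/1728, f(-7/6) = 445/216, f(-0.75) = -2.265625, f(-1/3) = -110/27, f(1/12) = -6565/1728, f(0.5) = -1.875.
T_6 = (Δu/2)·[f(u_0) + 2f(u_1) + ... + 2f(u_{5}) + f(u_6)].
Sum ≈ 4.300492.

4.300492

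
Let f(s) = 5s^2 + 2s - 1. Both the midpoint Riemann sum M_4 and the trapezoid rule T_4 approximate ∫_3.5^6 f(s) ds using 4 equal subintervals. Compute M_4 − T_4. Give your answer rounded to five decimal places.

M_4 ≈ 309.3847656.
T_4 = 310.60546875.
M_4 − T_4 ≈ -1.22070.

-1.22070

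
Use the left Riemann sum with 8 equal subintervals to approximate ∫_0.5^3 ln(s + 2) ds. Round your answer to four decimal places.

3.1465

Δs = (3 − 0.5)/8 = 0.3125.
Left endpoints: 0.5, 0.8125, 1.125, 1.4375, 1.75, 2.0625, 2.375, 2.6875.
f(0.5) ≈ 0.9163, f(0.8125) ≈ 1.0341, f(1.125) ≈ 1.1394, f(1.4375) ≈ 1.2347, f(1.75) ≈ 1.3218, f(2.0625) ≈ 1.4018, f(2.375) ≈ 1.4759, f(2.6875) ≈ 1.5449.
Sum = Δs · [f(0.5) + f(0.8125) + f(1.125) + ...].
Sum ≈ 3.1465.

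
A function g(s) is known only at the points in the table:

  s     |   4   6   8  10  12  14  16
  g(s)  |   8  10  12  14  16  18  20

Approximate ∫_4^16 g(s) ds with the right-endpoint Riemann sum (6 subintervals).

Δs = 2.
Sum = 2·[10 + 12 + 14 + 16 + 18 + 20] = 180.

180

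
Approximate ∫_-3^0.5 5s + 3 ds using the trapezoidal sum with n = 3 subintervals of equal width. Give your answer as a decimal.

-11.375

Δs = (0.5 − (-3))/3 = 7/6.
f(-3) = -12, f(-11/6) = -37/6, f(-2/3) = -1/3, f(0.5) = 5.5.
T_3 = (Δs/2)·[f(s_0) + 2f(s_1) + 2f(s_2) + f(s_3)].
Sum = -11.375.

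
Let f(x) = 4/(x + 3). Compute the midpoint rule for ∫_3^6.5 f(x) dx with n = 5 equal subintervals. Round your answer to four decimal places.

Δx = (6.5 − 3)/5 = 0.7.
Midpoints: 3.35, 4.05, 4.75, 5.45, 6.15.
f(3.35) = 80/127, f(4.05) = 80/141, f(4.75) = 16/31, f(5.45) = 80/169, f(6.15) = 80/183.
Sum = Δx · [f(3.35) + f(4.05) + f(4.75) + f(5.45) + f(6.15)].
Sum ≈ 1.8368.

1.8368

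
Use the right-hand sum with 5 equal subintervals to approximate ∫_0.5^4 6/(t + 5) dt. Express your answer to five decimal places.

Δt = (4 − 0.5)/5 = 0.7.
Right endpoints: 1.2, 1.9, 2.6, 3.3, 4.
f(1.2) = 30/31, f(1.9) = 20/23, f(2.6) = 15/19, f(3.3) = 60/83, f(4) = 2/3.
Sum = Δt · [f(1.2) + f(1.9) + f(2.6) + f(3.3) + f(4)].
Sum ≈ 2.81144.

2.81144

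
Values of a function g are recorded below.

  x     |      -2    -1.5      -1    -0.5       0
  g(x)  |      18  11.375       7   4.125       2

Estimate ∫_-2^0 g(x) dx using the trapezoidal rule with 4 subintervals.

Δx = 0.5.
T_4 = (0.5/2)·[18 + 2·11.375 + 2·7 + 2·4.125 + 2] = 16.25.

16.25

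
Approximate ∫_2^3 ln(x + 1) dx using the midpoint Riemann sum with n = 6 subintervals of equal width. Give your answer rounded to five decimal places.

1.24944

Δx = (3 − 2)/6 = 1/6.
Midpoints: 25/12, 2.25, 29/12, 31/12, 2.75, 35/12.
f(25/12) ≈ 1.12601, f(2.25) ≈ 1.17865, f(29/12) ≈ 1.22867, f(31/12) ≈ 1.27629, f(2.75) ≈ 1.32176, f(35/12) ≈ 1.36524.
Sum = Δx · [f(25/12) + f(2.25) + f(29/12) + ...].
Sum ≈ 1.24944.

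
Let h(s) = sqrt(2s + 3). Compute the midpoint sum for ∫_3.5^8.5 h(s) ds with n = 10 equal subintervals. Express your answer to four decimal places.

Δs = (8.5 − 3.5)/10 = 0.5.
Midpoints: 3.75, 4.25, 4.75, 5.25, 5.75, 6.25, 6.75, 7.25, 7.75, 8.25.
h(3.75) ≈ 3.2404, h(4.25) ≈ 3.3912, h(4.75) ≈ 3.5355, h(5.25) ≈ 3.6742, h(5.75) ≈ 3.8079, h(6.25) ≈ 3.9370, h(6.75) ≈ 4.0620, h(7.25) ≈ 4.1833, h(7.75) ≈ 4.3012, h(8.25) ≈ 4.4159.
Sum = Δs · [h(3.75) + h(4.25) + h(4.75) + ...].
Sum ≈ 19.2743.

19.2743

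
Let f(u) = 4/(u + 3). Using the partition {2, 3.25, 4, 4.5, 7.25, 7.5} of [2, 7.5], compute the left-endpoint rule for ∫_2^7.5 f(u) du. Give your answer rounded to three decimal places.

3.330

Subinterval widths: 1.25, 0.75, 0.5, 2.75, 0.25.
Left endpoints: 2, 3.25, 4, 4.5, 7.25.
f(2) = 0.8, f(3.25) = 0.64, f(4) = 4/7, f(4.5) = 8/15, f(7.25) = 16/41.
Sum = Σ Δu_i · f(u_i).
Sum ≈ 3.330.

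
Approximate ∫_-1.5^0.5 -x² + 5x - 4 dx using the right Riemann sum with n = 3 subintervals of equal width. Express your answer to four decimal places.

Δx = (0.5 − (-1.5))/3 = 2/3.
Right endpoints: -5/6, -1/6, 0.5.
f(-5/6) = -319/36, f(-1/6) = -175/36, f(0.5) = -1.75.
Sum = Δx · [f(-5/6) + f(-1/6) + f(0.5)].
Sum ≈ -10.3148.

-10.3148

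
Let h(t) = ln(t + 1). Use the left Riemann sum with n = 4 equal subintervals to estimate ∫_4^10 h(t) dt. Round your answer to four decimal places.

11.7180

Δt = (10 − 4)/4 = 1.5.
Left endpoints: 4, 5.5, 7, 8.5.
h(4) ≈ 1.6094, h(5.5) ≈ 1.8718, h(7) ≈ 2.0794, h(8.5) ≈ 2.2513.
Sum = Δt · [h(4) + h(5.5) + h(7) + h(8.5)].
Sum ≈ 11.7180.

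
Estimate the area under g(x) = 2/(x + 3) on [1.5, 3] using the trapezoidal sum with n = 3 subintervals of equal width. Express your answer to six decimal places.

0.576263

Δx = (3 − 1.5)/3 = 0.5.
g(1.5) = 4/9, g(2) = 0.4, g(2.5) = 4/11, g(3) = 1/3.
T_3 = (Δx/2)·[g(x_0) + 2g(x_1) + 2g(x_2) + g(x_3)].
Sum ≈ 0.576263.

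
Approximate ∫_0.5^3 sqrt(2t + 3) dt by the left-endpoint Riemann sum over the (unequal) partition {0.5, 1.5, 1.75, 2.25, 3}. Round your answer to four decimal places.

5.9411

Subinterval widths: 1, 0.25, 0.5, 0.75.
Left endpoints: 0.5, 1.5, 1.75, 2.25.
f(0.5) ≈ 2.0000, f(1.5) ≈ 2.4495, f(1.75) ≈ 2.5495, f(2.25) ≈ 2.7386.
Sum = Σ Δt_i · f(t_i).
Sum ≈ 5.9411.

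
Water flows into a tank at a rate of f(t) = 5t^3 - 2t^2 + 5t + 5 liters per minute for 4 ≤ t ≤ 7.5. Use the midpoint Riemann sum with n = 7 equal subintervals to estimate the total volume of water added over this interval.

3508.4765625

Δt = (7.5 − 4)/7 = 0.5.
Midpoints: 4.25, 4.75, 5.25, 5.75, 6.25, 6.75, 7.25.
f(4.25) = 373.953125, f(4.75) = 519.484375, f(5.25) = 699.640625, f(5.75) = 918.171875, f(6.25) = 1178.828125, f(6.75) = 1485.359375, f(7.25) = 1841.515625.
Sum = Δt · [f(4.25) + f(4.75) + f(5.25) + ...].
Sum = 3508.4765625.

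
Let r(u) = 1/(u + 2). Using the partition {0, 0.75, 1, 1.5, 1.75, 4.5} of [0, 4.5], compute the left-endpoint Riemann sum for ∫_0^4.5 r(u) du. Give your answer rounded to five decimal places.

Subinterval widths: 0.75, 0.25, 0.5, 0.25, 2.75.
Left endpoints: 0, 0.75, 1, 1.5, 1.75.
r(0) = 0.5, r(0.75) = 4/11, r(1) = 1/3, r(1.5) = 2/7, r(1.75) = 4/15.
Sum = Σ Δu_i · r(u_i).
Sum ≈ 1.43734.

1.43734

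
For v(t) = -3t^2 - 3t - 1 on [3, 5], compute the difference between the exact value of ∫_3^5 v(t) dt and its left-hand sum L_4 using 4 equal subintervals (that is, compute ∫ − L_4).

Exact integral: ∫_3^5 v(t) dt = -124.
L_4 = -110.75.
Error = -124 − (-110.75) = -13.25.

-13.25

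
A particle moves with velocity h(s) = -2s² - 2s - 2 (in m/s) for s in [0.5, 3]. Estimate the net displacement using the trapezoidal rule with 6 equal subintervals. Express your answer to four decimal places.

Δs = (3 − 0.5)/6 = 5/12.
h(0.5) = -3.5, h(11/12) = -397/72, h(4/3) = -74/9, h(1.75) = -11.625, h(13/6) = -283/18, h(31/12) = -1477/72, h(3) = -26.
T_6 = (Δs/2)·[h(s_0) + 2h(s_1) + ... + 2h(s_{5}) + h(s_6)].
Sum ≈ -31.8113.

-31.8113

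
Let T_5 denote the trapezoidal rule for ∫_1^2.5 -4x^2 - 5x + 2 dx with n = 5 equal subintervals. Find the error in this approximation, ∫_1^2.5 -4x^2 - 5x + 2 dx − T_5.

Exact integral: ∫_1^2.5 f(x) dx = -29.625.
T_5 = -29.715.
Error = -29.625 − (-29.715) = 0.09.

0.09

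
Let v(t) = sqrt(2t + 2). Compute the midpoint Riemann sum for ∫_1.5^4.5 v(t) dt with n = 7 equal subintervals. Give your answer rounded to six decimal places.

Δt = (4.5 − 1.5)/7 = 3/7.
Midpoints: 12/7, 15/7, 18/7, 3, 24/7, 27/7, 30/7.
v(12/7) ≈ 2.329929, v(15/7) ≈ 2.507133, v(18/7) ≈ 2.672612, v(3) ≈ 2.828427, v(24/7) ≈ 2.976095, v(27/7) ≈ 3.116775, v(30/7) ≈ 3.251373.
Sum = Δt · [v(12/7) + v(15/7) + v(18/7) + ...].
Sum ≈ 8.435291.

8.435291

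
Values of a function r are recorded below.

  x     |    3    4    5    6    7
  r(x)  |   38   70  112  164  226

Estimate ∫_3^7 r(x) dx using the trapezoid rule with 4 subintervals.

478

Δx = 1.
T_4 = (1/2)·[38 + 2·70 + 2·112 + 2·164 + 226] = 478.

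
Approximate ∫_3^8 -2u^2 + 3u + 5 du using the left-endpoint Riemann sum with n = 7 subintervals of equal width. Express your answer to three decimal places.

-182.755

Δu = (8 − 3)/7 = 5/7.
Left endpoints: 3, 26/7, 31/7, 36/7, 41/7, 46/7, 51/7.
f(3) = -4, f(26/7) = -561/49, f(31/7) = -1026/49, f(36/7) = -1591/49, f(41/7) = -2256/49, f(46/7) = -3021/49, f(51/7) = -3886/49.
Sum = Δu · [f(3) + f(26/7) + f(31/7) + ...].
Sum ≈ -182.755.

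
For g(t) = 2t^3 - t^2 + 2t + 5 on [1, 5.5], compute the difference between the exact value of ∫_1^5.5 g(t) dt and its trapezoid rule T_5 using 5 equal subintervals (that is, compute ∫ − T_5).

Exact integral: ∫_1^5.5 g(t) dt = 453.65625.
T_5 = 464.895.
Error = 453.65625 − 464.895 = -11.23875.

-11.23875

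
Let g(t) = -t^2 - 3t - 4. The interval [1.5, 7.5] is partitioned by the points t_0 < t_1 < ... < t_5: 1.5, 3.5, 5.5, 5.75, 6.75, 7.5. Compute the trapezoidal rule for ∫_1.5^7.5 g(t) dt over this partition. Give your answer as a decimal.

-247.40625

Subinterval widths: 2, 2, 0.25, 1, 0.75.
g(1.5) = -10.75, g(3.5) = -26.75, g(5.5) = -50.75, g(5.75) = -54.3125, g(6.75) = -69.8125, g(7.5) = -82.75.
On each subinterval the trapezoid contributes (Δt_i/2)·[g(t_{i-1}) + g(t_i)].
Sum = -247.40625.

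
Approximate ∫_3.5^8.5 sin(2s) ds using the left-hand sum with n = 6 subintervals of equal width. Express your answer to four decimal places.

Δs = (8.5 − 3.5)/6 = 5/6.
Left endpoints: 3.5, 13/3, 31/6, 6, 41/6, 23/3.
f(3.5) ≈ 0.6570, f(13/3) ≈ 0.6876, f(31/6) ≈ -0.7886, f(6) ≈ -0.5366, f(41/6) ≈ 0.8913, f(23/3) ≈ 0.3659.
Sum = Δs · [f(3.5) + f(13/3) + f(31/6) + ...].
Sum ≈ 1.0638.

1.0638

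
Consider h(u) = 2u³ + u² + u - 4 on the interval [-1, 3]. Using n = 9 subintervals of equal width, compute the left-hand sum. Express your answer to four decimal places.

23.1440

Δu = (3 − (-1))/9 = 4/9.
Left endpoints: -1, -5/9, -1/9, 1/3, 7/9, 11/9, 5/3, 19/9, 23/9.
h(-1) = -6, h(-5/9) = -3346/729, h(-1/9) = -2990/729, h(1/3) = -94/27, h(7/9) = -1222/729, h(11/9) = 1726/729, h(5/3) = 262/27, h(19/9) = 15590/729, h(23/9) = 28042/729.
Sum = Δu · [h(-1) + h(-5/9) + h(-1/9) + ...].
Sum ≈ 23.1440.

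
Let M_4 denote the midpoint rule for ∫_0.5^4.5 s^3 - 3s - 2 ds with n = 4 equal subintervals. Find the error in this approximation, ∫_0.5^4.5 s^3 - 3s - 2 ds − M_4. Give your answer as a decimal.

2.5

Exact integral: ∫_0.5^4.5 f(s) ds = 64.5.
M_4 = 62.
Error = 64.5 − 62 = 2.5.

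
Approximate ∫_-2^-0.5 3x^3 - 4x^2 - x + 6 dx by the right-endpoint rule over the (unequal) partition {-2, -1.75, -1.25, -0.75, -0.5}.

-4.67578125

Subinterval widths: 0.25, 0.5, 0.5, 0.25.
Right endpoints: -1.75, -1.25, -0.75, -0.5.
f(-1.75) = -20.578125, f(-1.25) = -4.859375, f(-0.75) = 3.234375, f(-0.5) = 5.125.
Sum = Σ Δx_i · f(x_i).
Sum = -4.67578125.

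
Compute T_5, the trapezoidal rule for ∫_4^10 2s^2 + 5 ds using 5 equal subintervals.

656.88

Δs = (10 − 4)/5 = 1.2.
f(4) = 37, f(5.2) = 59.08, f(6.4) = 86.92, f(7.6) = 120.52, f(8.8) = 159.88, f(10) = 205.
T_5 = (Δs/2)·[f(s_0) + 2f(s_1) + ... + 2f(s_{4}) + f(s_5)].
Sum = 656.88.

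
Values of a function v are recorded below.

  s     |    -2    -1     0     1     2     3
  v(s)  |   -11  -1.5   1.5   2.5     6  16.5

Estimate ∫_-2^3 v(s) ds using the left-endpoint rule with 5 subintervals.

Δs = 1.
Sum = 1·[(-11) + (-1.5) + 1.5 + 2.5 + 6] = -2.5.

-2.5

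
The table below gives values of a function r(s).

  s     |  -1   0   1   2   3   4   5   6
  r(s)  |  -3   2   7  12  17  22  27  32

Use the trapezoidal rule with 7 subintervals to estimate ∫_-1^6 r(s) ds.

101.5

Δs = 1.
T_7 = (1/2)·[(-3) + 2·2 + 2·7 + 2·12 + 2·17 + 2·22 + 2·27 + 32] = 101.5.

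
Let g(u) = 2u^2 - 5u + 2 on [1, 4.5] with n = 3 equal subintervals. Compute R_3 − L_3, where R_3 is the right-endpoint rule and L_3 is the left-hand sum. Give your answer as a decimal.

R_3 ≈ 32.796296.
L_3 ≈ 8.296296.
R_3 − L_3 = 24.5.

24.5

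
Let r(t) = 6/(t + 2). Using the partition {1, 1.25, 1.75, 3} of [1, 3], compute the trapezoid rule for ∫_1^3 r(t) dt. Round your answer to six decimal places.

3.092308

Subinterval widths: 0.25, 0.5, 1.25.
r(1) = 2, r(1.25) = 24/13, r(1.75) = 1.6, r(3) = 1.2.
On each subinterval the trapezoid contributes (Δt_i/2)·[r(t_{i-1}) + r(t_i)].
Sum ≈ 3.092308.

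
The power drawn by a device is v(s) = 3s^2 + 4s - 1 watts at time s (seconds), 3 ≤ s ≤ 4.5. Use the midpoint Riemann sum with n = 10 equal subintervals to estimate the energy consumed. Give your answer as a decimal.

Δs = (4.5 − 3)/10 = 0.15.
Midpoints: 3.075, 3.225, 3.375, 3.525, 3.675, 3.825, 3.975, 4.125, 4.275, 4.425.
v(3.075) = 39.666875, v(3.225) = 43.101875, v(3.375) = 46.671875, v(3.525) = 50.376875, v(3.675) = 54.216875, v(3.825) = 58.191875, v(3.975) = 62.301875, v(4.125) = 66.546875, v(4.275) = 70.926875, v(4.425) = 75.441875.
Sum = Δs · [v(3.075) + v(3.225) + v(3.375) + ...].
Sum = 85.1165625.

85.1165625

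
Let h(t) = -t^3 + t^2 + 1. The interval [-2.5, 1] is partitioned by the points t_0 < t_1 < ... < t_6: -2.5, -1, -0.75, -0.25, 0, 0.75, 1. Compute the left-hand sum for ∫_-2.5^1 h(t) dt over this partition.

37.359375

Subinterval widths: 1.5, 0.25, 0.5, 0.25, 0.75, 0.25.
Left endpoints: -2.5, -1, -0.75, -0.25, 0, 0.75.
h(-2.5) = 22.875, h(-1) = 3, h(-0.75) = 1.984375, h(-0.25) = 1.078125, h(0) = 1, h(0.75) = 1.140625.
Sum = Σ Δt_i · h(t_i).
Sum = 37.359375.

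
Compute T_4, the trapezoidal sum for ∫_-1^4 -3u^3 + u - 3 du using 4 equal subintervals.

Δu = (4 − (-1))/4 = 1.25.
f(-1) = -1, f(0.25) = -2.796875, f(1.5) = -11.625, f(2.75) = -62.640625, f(4) = -191.
T_4 = (Δu/2)·[f(u_0) + 2f(u_1) + 2f(u_2) + 2f(u_3) + f(u_4)].
Sum = -216.328125.

-216.328125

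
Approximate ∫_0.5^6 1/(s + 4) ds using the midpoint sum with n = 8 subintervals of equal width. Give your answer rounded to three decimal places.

0.798

Δs = (6 − 0.5)/8 = 0.6875.
Midpoints: 0.84375, 1.53125, 2.21875, 2.90625, 3.59375, 4.28125, 4.96875, 5.65625.
f(0.84375) = 32/155, f(1.53125) = 32/177, f(2.21875) = 32/199, f(2.90625) = 32/221, f(3.59375) = 32/243, f(4.28125) = 32/265, f(4.96875) = 32/287, f(5.65625) = 32/309.
Sum = Δs · [f(0.84375) + f(1.53125) + f(2.21875) + ...].
Sum ≈ 0.798.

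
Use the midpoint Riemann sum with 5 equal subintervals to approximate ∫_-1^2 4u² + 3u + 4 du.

Δu = (2 − (-1))/5 = 0.6.
Midpoints: -0.7, -0.1, 0.5, 1.1, 1.7.
f(-0.7) = 3.86, f(-0.1) = 3.74, f(0.5) = 6.5, f(1.1) = 12.14, f(1.7) = 20.66.
Sum = Δu · [f(-0.7) + f(-0.1) + f(0.5) + f(1.1) + f(1.7)].
Sum = 28.14.

28.14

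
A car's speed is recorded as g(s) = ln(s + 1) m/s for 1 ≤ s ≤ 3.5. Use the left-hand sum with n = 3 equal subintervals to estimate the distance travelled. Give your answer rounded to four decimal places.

2.5282

Δs = (3.5 − 1)/3 = 5/6.
Left endpoints: 1, 11/6, 8/3.
g(1) ≈ 0.6931, g(11/6) ≈ 1.0415, g(8/3) ≈ 1.2993.
Sum = Δs · [g(1) + g(11/6) + g(8/3)].
Sum ≈ 2.5282.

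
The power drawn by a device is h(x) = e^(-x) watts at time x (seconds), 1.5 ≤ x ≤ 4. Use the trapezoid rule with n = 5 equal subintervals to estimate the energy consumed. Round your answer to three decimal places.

Δx = (4 − 1.5)/5 = 0.5.
h(1.5) ≈ 0.223, h(2) ≈ 0.135, h(2.5) ≈ 0.082, h(3) ≈ 0.050, h(3.5) ≈ 0.030, h(4) ≈ 0.018.
T_5 = (Δx/2)·[h(x_0) + 2h(x_1) + ... + 2h(x_{4}) + h(x_5)].
Sum ≈ 0.209.

0.209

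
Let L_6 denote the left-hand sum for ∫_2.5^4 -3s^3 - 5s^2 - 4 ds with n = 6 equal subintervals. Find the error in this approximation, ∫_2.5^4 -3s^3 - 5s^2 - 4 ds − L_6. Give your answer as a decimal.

Exact integral: ∫_2.5^4 f(s) ds = -249.328125.
L_6 = -225.62890625.
Error = -249.328125 − (-225.62890625) = -23.69921875.

-23.69921875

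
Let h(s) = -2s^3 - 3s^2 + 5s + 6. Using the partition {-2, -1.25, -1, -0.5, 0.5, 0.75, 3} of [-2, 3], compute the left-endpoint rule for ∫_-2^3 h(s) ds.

Subinterval widths: 0.75, 0.25, 0.5, 1, 0.25, 2.25.
Left endpoints: -2, -1.25, -1, -0.5, 0.5, 0.75.
h(-2) = 0, h(-1.25) = -1.03125, h(-1) = 0, h(-0.5) = 3, h(0.5) = 7.5, h(0.75) = 7.21875.
Sum = Σ Δs_i · h(s_i).
Sum = 20.859375.

20.859375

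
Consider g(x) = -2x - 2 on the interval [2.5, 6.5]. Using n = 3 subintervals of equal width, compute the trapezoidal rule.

Δx = (6.5 − 2.5)/3 = 4/3.
g(2.5) = -7, g(23/6) = -29/3, g(31/6) = -37/3, g(6.5) = -15.
T_3 = (Δx/2)·[g(x_0) + 2g(x_1) + 2g(x_2) + g(x_3)].
Sum = -44.

-44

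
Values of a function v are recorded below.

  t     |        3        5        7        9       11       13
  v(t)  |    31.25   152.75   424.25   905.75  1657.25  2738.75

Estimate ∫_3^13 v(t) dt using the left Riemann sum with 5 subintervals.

6342.5

Δt = 2.
Sum = 2·[31.25 + 152.75 + 424.25 + 905.75 + 1657.25] = 6342.5.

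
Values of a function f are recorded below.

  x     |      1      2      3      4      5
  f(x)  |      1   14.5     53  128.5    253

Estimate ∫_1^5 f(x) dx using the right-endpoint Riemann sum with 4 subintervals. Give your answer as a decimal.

449

Δx = 1.
Sum = 1·[14.5 + 53 + 128.5 + 253] = 449.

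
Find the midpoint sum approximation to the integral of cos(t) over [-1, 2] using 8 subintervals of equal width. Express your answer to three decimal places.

Δt = (2 − (-1))/8 = 0.375.
Midpoints: -0.8125, -0.4375, -0.0625, 0.3125, 0.6875, 1.0625, 1.4375, 1.8125.
f(-0.8125) ≈ 0.688, f(-0.4375) ≈ 0.906, f(-0.0625) ≈ 0.998, f(0.3125) ≈ 0.952, f(0.6875) ≈ 0.773, f(1.0625) ≈ 0.487, f(1.4375) ≈ 0.133, f(1.8125) ≈ -0.239.
Sum = Δt · [f(-0.8125) + f(-0.4375) + f(-0.0625) + ...].
Sum ≈ 1.761.

1.761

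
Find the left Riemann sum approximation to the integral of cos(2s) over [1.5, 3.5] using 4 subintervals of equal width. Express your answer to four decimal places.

Δs = (3.5 − 1.5)/4 = 0.5.
Left endpoints: 1.5, 2, 2.5, 3.
f(1.5) ≈ -0.9900, f(2) ≈ -0.6536, f(2.5) ≈ 0.2837, f(3) ≈ 0.9602.
Sum = Δs · [f(1.5) + f(2) + f(2.5) + f(3)].
Sum ≈ -0.1999.

-0.1999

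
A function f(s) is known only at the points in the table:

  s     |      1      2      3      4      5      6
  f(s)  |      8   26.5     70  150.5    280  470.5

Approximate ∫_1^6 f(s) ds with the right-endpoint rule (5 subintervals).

997.5

Δs = 1.
Sum = 1·[26.5 + 70 + 150.5 + 280 + 470.5] = 997.5.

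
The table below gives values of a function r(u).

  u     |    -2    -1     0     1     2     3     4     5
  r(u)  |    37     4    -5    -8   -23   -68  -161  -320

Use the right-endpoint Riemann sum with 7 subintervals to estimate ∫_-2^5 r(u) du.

-581

Δu = 1.
Sum = 1·[4 + (-5) + (-8) + (-23) + (-68) + (-161) + (-320)] = -581.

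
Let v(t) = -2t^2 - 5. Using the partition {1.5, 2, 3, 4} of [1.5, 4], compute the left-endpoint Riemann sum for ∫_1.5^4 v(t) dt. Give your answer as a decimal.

Subinterval widths: 0.5, 1, 1.
Left endpoints: 1.5, 2, 3.
v(1.5) = -9.5, v(2) = -13, v(3) = -23.
Sum = Σ Δt_i · v(t_i).
Sum = -40.75.

-40.75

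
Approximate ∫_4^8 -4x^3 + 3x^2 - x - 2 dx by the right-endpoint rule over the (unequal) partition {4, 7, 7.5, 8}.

Subinterval widths: 3, 0.5, 0.5.
Right endpoints: 7, 7.5, 8.
f(7) = -1234, f(7.5) = -1528.25, f(8) = -1866.
Sum = Σ Δx_i · f(x_i).
Sum = -5399.125.

-5399.125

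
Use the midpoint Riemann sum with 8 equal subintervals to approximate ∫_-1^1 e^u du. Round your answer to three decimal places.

2.344

Δu = (1 − (-1))/8 = 0.25.
Midpoints: -0.875, -0.625, -0.375, -0.125, 0.125, 0.375, 0.625, 0.875.
f(-0.875) ≈ 0.417, f(-0.625) ≈ 0.535, f(-0.375) ≈ 0.687, f(-0.125) ≈ 0.882, f(0.125) ≈ 1.133, f(0.375) ≈ 1.455, f(0.625) ≈ 1.868, f(0.875) ≈ 2.399.
Sum = Δu · [f(-0.875) + f(-0.625) + f(-0.375) + ...].
Sum ≈ 2.344.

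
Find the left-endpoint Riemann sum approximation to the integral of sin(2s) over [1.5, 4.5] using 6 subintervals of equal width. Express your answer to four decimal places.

Δs = (4.5 − 1.5)/6 = 0.5.
Left endpoints: 1.5, 2, 2.5, 3, 3.5, 4.
f(1.5) ≈ 0.1411, f(2) ≈ -0.7568, f(2.5) ≈ -0.9589, f(3) ≈ -0.2794, f(3.5) ≈ 0.6570, f(4) ≈ 0.9894.
Sum = Δs · [f(1.5) + f(2) + f(2.5) + ...].
Sum ≈ -0.1038.

-0.1038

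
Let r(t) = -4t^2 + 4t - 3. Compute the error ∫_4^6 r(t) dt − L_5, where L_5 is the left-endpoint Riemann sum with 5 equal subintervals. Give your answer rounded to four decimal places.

-14.1867

Exact integral: ∫_4^6 r(t) dt ≈ -168.666667.
L_5 = -154.48.
Error ≈ -168.666667 − (-154.48) ≈ -14.1867.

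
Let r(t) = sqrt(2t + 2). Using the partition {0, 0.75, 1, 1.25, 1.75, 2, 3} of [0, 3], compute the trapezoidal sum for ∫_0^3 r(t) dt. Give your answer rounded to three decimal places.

6.586

Subinterval widths: 0.75, 0.25, 0.25, 0.5, 0.25, 1.
r(0) ≈ 1.414, r(0.75) ≈ 1.871, r(1) ≈ 2.000, r(1.25) ≈ 2.121, r(1.75) ≈ 2.345, r(2) ≈ 2.449, r(3) ≈ 2.828.
On each subinterval the trapezoid contributes (Δt_i/2)·[r(t_{i-1}) + r(t_i)].
Sum ≈ 6.586.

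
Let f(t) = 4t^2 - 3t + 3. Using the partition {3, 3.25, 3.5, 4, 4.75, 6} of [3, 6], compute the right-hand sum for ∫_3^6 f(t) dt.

Subinterval widths: 0.25, 0.25, 0.5, 0.75, 1.25.
Right endpoints: 3.25, 3.5, 4, 4.75, 6.
f(3.25) = 35.5, f(3.5) = 41.5, f(4) = 55, f(4.75) = 79, f(6) = 129.
Sum = Σ Δt_i · f(t_i).
Sum = 267.25.

267.25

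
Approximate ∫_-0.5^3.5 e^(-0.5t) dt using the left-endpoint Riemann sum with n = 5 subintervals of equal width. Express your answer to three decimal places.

2.694

Δt = (3.5 − (-0.5))/5 = 0.8.
Left endpoints: -0.5, 0.3, 1.1, 1.9, 2.7.
f(-0.5) ≈ 1.284, f(0.3) ≈ 0.861, f(1.1) ≈ 0.577, f(1.9) ≈ 0.387, f(2.7) ≈ 0.259.
Sum = Δt · [f(-0.5) + f(0.3) + f(1.1) + f(1.9) + f(2.7)].
Sum ≈ 2.694.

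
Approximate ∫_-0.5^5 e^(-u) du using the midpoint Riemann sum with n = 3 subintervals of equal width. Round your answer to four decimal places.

1.4327

Δu = (5 − (-0.5))/3 = 11/6.
Midpoints: 5/12, 2.25, 49/12.
f(5/12) ≈ 0.6592, f(2.25) ≈ 0.1054, f(49/12) ≈ 0.0169.
Sum = Δu · [f(5/12) + f(2.25) + f(49/12)].
Sum ≈ 1.4327.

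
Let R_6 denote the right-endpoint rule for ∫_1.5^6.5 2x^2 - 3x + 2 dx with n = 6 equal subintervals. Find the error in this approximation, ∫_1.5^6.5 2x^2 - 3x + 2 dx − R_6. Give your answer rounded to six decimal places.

-28.240741

Exact integral: ∫_1.5^6.5 f(x) dx ≈ 130.83333333.
R_6 ≈ 159.07407407.
Error ≈ 130.83333333 − 159.07407407 ≈ -28.240741.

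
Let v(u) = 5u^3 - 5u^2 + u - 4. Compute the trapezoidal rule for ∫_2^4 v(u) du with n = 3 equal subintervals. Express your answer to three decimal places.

Δu = (4 − 2)/3 = 2/3.
v(2) = 18, v(8/3) = 1564/27, v(10/3) = 3482/27, v(4) = 240.
T_3 = (Δu/2)·[v(u_0) + 2v(u_1) + 2v(u_2) + v(u_3)].
Sum ≈ 210.593.

210.593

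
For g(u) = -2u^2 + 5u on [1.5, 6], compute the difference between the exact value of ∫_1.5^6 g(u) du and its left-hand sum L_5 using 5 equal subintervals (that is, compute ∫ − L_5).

-19.035

Exact integral: ∫_1.5^6 g(u) du = -57.375.
L_5 = -38.34.
Error = -57.375 − (-38.34) = -19.035.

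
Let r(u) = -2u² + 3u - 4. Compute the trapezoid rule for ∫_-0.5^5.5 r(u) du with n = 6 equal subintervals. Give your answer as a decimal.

-92

Δu = (5.5 − (-0.5))/6 = 1.
r(-0.5) = -6, r(0.5) = -3, r(1.5) = -4, r(2.5) = -9, r(3.5) = -18, r(4.5) = -31, r(5.5) = -48.
T_6 = (Δu/2)·[r(u_0) + 2r(u_1) + ... + 2r(u_{5}) + r(u_6)].
Sum = -92.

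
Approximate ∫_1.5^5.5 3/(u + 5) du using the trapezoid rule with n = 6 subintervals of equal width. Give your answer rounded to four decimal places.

Δu = (5.5 − 1.5)/6 = 2/3.
f(1.5) = 6/13, f(13/6) = 18/43, f(17/6) = 18/47, f(3.5) = 6/17, f(25/6) = 18/55, f(29/6) = 18/59, f(5.5) = 2/7.
T_6 = (Δu/2)·[f(u_0) + 2f(u_1) + ... + 2f(u_{5}) + f(u_6)].
Sum ≈ 1.4403.

1.4403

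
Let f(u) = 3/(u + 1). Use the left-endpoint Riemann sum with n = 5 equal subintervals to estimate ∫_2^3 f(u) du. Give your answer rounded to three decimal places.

Δu = (3 − 2)/5 = 0.2.
Left endpoints: 2, 2.2, 2.4, 2.6, 2.8.
f(2) = 1, f(2.2) = 0.9375, f(2.4) = 15/17, f(2.6) = 5/6, f(2.8) = 15/19.
Sum = Δu · [f(2) + f(2.2) + f(2.4) + f(2.6) + f(2.8)].
Sum ≈ 0.889.

0.889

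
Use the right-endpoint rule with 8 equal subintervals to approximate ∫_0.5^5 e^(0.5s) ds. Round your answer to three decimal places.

25.006

Δs = (5 − 0.5)/8 = 0.5625.
Right endpoints: 1.0625, 1.625, 2.1875, 2.75, 3.3125, 3.875, 4.4375, 5.
f(1.0625) ≈ 1.701, f(1.625) ≈ 2.254, f(2.1875) ≈ 2.985, f(2.75) ≈ 3.955, f(3.3125) ≈ 5.240, f(3.875) ≈ 6.941, f(4.4375) ≈ 9.196, f(5) ≈ 12.182.
Sum = Δs · [f(1.0625) + f(1.625) + f(2.1875) + ...].
Sum ≈ 25.006.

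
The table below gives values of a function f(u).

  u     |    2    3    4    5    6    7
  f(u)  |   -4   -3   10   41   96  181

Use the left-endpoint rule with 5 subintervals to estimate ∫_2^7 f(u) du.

Δu = 1.
Sum = 1·[(-4) + (-3) + 10 + 41 + 96] = 140.

140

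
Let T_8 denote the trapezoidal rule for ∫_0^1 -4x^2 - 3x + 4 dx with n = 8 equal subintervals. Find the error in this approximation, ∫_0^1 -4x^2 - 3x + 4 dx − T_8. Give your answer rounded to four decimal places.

0.0104

Exact integral: ∫_0^1 f(x) dx ≈ 1.166667.
T_8 = 1.15625.
Error ≈ 1.166667 − 1.15625 ≈ 0.0104.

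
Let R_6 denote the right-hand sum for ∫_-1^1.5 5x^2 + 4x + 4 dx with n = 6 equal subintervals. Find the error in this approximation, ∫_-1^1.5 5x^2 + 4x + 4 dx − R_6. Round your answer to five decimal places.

-3.74711

Exact integral: ∫_-1^1.5 f(x) dx ≈ 19.7916667.
R_6 ≈ 23.5387731.
Error ≈ 19.7916667 − 23.5387731 ≈ -3.74711.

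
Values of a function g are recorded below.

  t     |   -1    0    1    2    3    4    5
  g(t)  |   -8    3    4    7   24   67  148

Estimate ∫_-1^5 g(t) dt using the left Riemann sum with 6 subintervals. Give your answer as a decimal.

97

Δt = 1.
Sum = 1·[(-8) + 3 + 4 + 7 + 24 + 67] = 97.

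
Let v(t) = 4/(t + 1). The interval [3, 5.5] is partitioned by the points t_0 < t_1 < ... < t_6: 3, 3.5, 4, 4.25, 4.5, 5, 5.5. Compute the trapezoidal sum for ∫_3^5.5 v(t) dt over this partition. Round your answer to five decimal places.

Subinterval widths: 0.5, 0.5, 0.25, 0.25, 0.5, 0.5.
v(3) = 1, v(3.5) = 8/9, v(4) = 0.8, v(4.25) = 16/21, v(4.5) = 8/11, v(5) = 2/3, v(5.5) = 8/13.
On each subinterval the trapezoid contributes (Δt_i/2)·[v(t_{i-1}) + v(t_i)].
Sum ≈ 1.94483.

1.94483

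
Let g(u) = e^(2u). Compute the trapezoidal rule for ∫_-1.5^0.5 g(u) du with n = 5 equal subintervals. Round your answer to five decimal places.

Δu = (0.5 − (-1.5))/5 = 0.4.
g(-1.5) ≈ 0.04979, g(-1.1) ≈ 0.11080, g(-0.7) ≈ 0.24660, g(-0.3) ≈ 0.54881, g(0.1) ≈ 1.22140, g(0.5) ≈ 2.71828.
T_5 = (Δu/2)·[g(u_0) + 2g(u_1) + ... + 2g(u_{4}) + g(u_5)].
Sum ≈ 1.40466.

1.40466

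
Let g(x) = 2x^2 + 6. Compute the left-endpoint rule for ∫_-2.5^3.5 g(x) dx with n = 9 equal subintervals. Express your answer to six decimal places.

71.888889

Δx = (3.5 − (-2.5))/9 = 2/3.
Left endpoints: -2.5, -11/6, -7/6, -0.5, 1/6, 5/6, 1.5, 13/6, 17/6.
g(-2.5) = 18.5, g(-11/6) = 229/18, g(-7/6) = 157/18, g(-0.5) = 6.5, g(1/6) = 109/18, g(5/6) = 133/18, g(1.5) = 10.5, g(13/6) = 277/18, g(17/6) = 397/18.
Sum = Δx · [g(-2.5) + g(-11/6) + g(-7/6) + ...].
Sum ≈ 71.888889.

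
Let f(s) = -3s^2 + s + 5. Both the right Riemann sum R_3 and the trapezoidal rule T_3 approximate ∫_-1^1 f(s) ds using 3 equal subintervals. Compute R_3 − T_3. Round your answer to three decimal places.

R_3 ≈ 8.22222.
T_3 ≈ 7.55556.
R_3 − T_3 ≈ 0.667.

0.667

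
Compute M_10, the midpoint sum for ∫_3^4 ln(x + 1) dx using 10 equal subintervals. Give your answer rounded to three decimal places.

1.502

Δx = (4 − 3)/10 = 0.1.
Midpoints: 3.05, 3.15, 3.25, 3.35, 3.45, 3.55, 3.65, 3.75, 3.85, 3.95.
f(3.05) ≈ 1.399, f(3.15) ≈ 1.423, f(3.25) ≈ 1.447, f(3.35) ≈ 1.470, f(3.45) ≈ 1.493, f(3.55) ≈ 1.515, f(3.65) ≈ 1.537, f(3.75) ≈ 1.558, f(3.85) ≈ 1.579, f(3.95) ≈ 1.599.
Sum = Δx · [f(3.05) + f(3.15) + f(3.25) + ...].
Sum ≈ 1.502.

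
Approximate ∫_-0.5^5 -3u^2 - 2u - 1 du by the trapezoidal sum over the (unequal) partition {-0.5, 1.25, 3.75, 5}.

Subinterval widths: 1.75, 2.5, 1.25.
f(-0.5) = -0.75, f(1.25) = -8.1875, f(3.75) = -50.6875, f(5) = -86.
On each subinterval the trapezoid contributes (Δu_i/2)·[f(u_{i-1}) + f(u_i)].
Sum = -166.84375.

-166.84375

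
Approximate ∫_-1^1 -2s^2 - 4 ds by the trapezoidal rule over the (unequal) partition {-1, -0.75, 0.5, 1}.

Subinterval widths: 0.25, 1.25, 0.5.
f(-1) = -6, f(-0.75) = -5.125, f(0.5) = -4.5, f(1) = -6.
On each subinterval the trapezoid contributes (Δs_i/2)·[f(s_{i-1}) + f(s_i)].
Sum = -10.03125.

-10.03125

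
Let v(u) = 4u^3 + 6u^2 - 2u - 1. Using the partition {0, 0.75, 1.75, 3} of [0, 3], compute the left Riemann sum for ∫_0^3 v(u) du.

45.953125

Subinterval widths: 0.75, 1, 1.25.
Left endpoints: 0, 0.75, 1.75.
v(0) = -1, v(0.75) = 2.5625, v(1.75) = 35.3125.
Sum = Σ Δu_i · v(u_i).
Sum = 45.953125.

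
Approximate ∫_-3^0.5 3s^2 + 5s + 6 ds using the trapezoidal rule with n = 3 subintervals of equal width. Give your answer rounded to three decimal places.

Δs = (0.5 − (-3))/3 = 7/6.
f(-3) = 18, f(-11/6) = 83/12, f(-2/3) = 4, f(0.5) = 9.25.
T_3 = (Δs/2)·[f(s_0) + 2f(s_1) + 2f(s_2) + f(s_3)].
Sum ≈ 28.632.

28.632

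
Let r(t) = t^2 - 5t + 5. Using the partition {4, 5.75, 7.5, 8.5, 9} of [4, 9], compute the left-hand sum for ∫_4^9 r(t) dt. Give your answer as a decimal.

59.171875

Subinterval widths: 1.75, 1.75, 1, 0.5.
Left endpoints: 4, 5.75, 7.5, 8.5.
r(4) = 1, r(5.75) = 9.3125, r(7.5) = 23.75, r(8.5) = 34.75.
Sum = Σ Δt_i · r(t_i).
Sum = 59.171875.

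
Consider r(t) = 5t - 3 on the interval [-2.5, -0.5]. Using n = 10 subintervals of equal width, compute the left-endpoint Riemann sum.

-22

Δt = (-0.5 − (-2.5))/10 = 0.2.
Left endpoints: -2.5, -2.3, -2.1, -1.9, -1.7, -1.5, -1.3, -1.1, -0.9, -0.7.
r(-2.5) = -15.5, r(-2.3) = -14.5, r(-2.1) = -13.5, r(-1.9) = -12.5, r(-1.7) = -11.5, r(-1.5) = -10.5, r(-1.3) = -9.5, r(-1.1) = -8.5, r(-0.9) = -7.5, r(-0.7) = -6.5.
Sum = Δt · [r(-2.5) + r(-2.3) + r(-2.1) + ...].
Sum = -22.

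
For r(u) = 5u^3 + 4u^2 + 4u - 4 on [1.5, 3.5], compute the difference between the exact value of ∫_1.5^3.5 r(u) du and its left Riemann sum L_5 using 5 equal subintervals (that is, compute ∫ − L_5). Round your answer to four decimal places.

Exact integral: ∫_1.5^3.5 r(u) du ≈ 245.916667.
L_5 = 199.03.
Error ≈ 245.916667 − 199.03 ≈ 46.8867.

46.8867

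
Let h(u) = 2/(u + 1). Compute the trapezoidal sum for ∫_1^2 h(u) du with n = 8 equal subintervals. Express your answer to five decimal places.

0.81129

Δu = (2 − 1)/8 = 0.125.
h(1) = 1, h(1.125) = 16/17, h(1.25) = 8/9, h(1.375) = 16/19, h(1.5) = 0.8, h(1.625) = 16/21, h(1.75) = 8/11, h(1.875) = 16/23, h(2) = 2/3.
T_8 = (Δu/2)·[h(u_0) + 2h(u_1) + ... + 2h(u_{7}) + h(u_8)].
Sum ≈ 0.81129.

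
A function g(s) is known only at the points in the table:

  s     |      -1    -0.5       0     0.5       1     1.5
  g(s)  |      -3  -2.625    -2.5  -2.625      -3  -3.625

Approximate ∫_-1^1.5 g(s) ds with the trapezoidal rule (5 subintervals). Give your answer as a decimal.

-7.03125

Δs = 0.5.
T_5 = (0.5/2)·[(-3) + 2·(-2.625) + 2·(-2.5) + 2·(-2.625) + 2·(-3) + (-3.625)] = -7.03125.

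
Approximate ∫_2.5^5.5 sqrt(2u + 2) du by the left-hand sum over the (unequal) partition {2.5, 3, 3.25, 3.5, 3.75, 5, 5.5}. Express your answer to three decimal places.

Subinterval widths: 0.5, 0.25, 0.25, 0.25, 1.25, 0.5.
Left endpoints: 2.5, 3, 3.25, 3.5, 3.75, 5.
f(2.5) ≈ 2.646, f(3) ≈ 2.828, f(3.25) ≈ 2.915, f(3.5) ≈ 3.000, f(3.75) ≈ 3.082, f(5) ≈ 3.464.
Sum = Σ Δu_i · f(u_i).
Sum ≈ 9.094.

9.094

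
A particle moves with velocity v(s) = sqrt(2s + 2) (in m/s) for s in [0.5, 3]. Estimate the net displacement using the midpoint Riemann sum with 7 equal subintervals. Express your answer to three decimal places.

5.812

Δs = (3 − 0.5)/7 = 5/14.
Midpoints: 19/28, 29/28, 39/28, 1.75, 59/28, 69/28, 79/28.
v(19/28) ≈ 1.832, v(29/28) ≈ 2.018, v(39/28) ≈ 2.188, v(1.75) ≈ 2.345, v(59/28) ≈ 2.493, v(69/28) ≈ 2.632, v(79/28) ≈ 2.765.
Sum = Δs · [v(19/28) + v(29/28) + v(39/28) + ...].
Sum ≈ 5.812.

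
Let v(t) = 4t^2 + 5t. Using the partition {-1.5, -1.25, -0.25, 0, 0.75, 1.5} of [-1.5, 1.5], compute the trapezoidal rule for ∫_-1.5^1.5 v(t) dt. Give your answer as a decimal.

10.25

Subinterval widths: 0.25, 1, 0.25, 0.75, 0.75.
v(-1.5) = 1.5, v(-1.25) = 0, v(-0.25) = -1, v(0) = 0, v(0.75) = 6, v(1.5) = 16.5.
On each subinterval the trapezoid contributes (Δt_i/2)·[v(t_{i-1}) + v(t_i)].
Sum = 10.25.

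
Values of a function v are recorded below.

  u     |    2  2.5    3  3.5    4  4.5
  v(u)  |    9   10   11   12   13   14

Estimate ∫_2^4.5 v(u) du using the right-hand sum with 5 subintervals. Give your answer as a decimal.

Δu = 0.5.
Sum = 0.5·[10 + 11 + 12 + 13 + 14] = 30.

30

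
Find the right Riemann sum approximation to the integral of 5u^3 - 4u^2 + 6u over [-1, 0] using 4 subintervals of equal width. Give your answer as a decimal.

-3.828125

Δu = (0 − (-1))/4 = 0.25.
Right endpoints: -0.75, -0.5, -0.25, 0.
f(-0.75) = -8.859375, f(-0.5) = -4.625, f(-0.25) = -1.828125, f(0) = 0.
Sum = Δu · [f(-0.75) + f(-0.5) + f(-0.25) + f(0)].
Sum = -3.828125.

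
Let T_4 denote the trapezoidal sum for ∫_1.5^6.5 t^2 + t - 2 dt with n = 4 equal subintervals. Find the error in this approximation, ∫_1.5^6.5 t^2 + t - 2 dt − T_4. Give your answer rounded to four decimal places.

Exact integral: ∫_1.5^6.5 f(t) dt ≈ 100.416667.
T_4 = 101.71875.
Error ≈ 100.416667 − 101.71875 ≈ -1.3021.

-1.3021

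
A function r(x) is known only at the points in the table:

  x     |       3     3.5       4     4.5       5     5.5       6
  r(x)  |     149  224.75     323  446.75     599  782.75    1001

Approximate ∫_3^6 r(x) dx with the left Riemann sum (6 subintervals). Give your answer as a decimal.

1262.625

Δx = 0.5.
Sum = 0.5·[149 + 224.75 + 323 + 446.75 + 599 + 782.75] = 1262.625.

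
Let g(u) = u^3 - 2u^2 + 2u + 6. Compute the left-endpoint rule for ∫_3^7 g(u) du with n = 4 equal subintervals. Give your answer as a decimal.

Δu = (7 − 3)/4 = 1.
Left endpoints: 3, 4, 5, 6.
g(3) = 21, g(4) = 46, g(5) = 91, g(6) = 162.
Sum = Δu · [g(3) + g(4) + g(5) + g(6)].
Sum = 320.

320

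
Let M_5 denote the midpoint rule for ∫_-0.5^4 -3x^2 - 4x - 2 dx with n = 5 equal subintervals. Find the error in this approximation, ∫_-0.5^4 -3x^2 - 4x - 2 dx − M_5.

-0.91125

Exact integral: ∫_-0.5^4 f(x) dx = -104.625.
M_5 = -103.71375.
Error = -104.625 − (-103.71375) = -0.91125.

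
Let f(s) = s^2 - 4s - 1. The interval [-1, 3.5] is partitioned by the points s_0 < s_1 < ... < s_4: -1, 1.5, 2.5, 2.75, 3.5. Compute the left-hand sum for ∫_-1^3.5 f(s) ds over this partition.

Subinterval widths: 2.5, 1, 0.25, 0.75.
Left endpoints: -1, 1.5, 2.5, 2.75.
f(-1) = 4, f(1.5) = -4.75, f(2.5) = -4.75, f(2.75) = -4.4375.
Sum = Σ Δs_i · f(s_i).
Sum = 0.734375.

0.734375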